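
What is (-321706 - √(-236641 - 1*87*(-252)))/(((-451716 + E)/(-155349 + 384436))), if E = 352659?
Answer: 10528380346/14151 + 229087*I*√214717/99057 ≈ 7.44e+5 + 1071.6*I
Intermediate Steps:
(-321706 - √(-236641 - 1*87*(-252)))/(((-451716 + E)/(-155349 + 384436))) = (-321706 - √(-236641 - 1*87*(-252)))/(((-451716 + 352659)/(-155349 + 384436))) = (-321706 - √(-236641 - 87*(-252)))/((-99057/229087)) = (-321706 - √(-236641 + 21924))/((-99057*1/229087)) = (-321706 - √(-214717))/(-99057/229087) = (-321706 - I*√214717)*(-229087/99057) = 10528380346/14151 + 229087*I*√214717/99057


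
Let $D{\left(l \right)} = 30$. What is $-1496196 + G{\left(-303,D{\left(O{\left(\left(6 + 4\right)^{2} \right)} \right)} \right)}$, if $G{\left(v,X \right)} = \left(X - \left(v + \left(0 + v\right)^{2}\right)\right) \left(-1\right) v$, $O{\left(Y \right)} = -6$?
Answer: $-29213424$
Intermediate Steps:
$G{\left(v,X \right)} = v \left(v + v^{2} - X\right)$ ($G{\left(v,X \right)} = \left(X - \left(v + v^{2}\right)\right) \left(-1\right) v = \left(X - v - v^{2}\right) \left(-1\right) v = \left(v + v^{2} - X\right) v = v \left(v + v^{2} - X\right)$)
$-1496196 + G{\left(-303,D{\left(O{\left(\left(6 + 4\right)^{2} \right)} \right)} \right)} = -1496196 - 303 \left(-303 + \left(-303\right)^{2} - 30\right) = -1496196 - 303 \left(-303 + 91809 - 30\right) = -1496196 - 27717228 = -29213424$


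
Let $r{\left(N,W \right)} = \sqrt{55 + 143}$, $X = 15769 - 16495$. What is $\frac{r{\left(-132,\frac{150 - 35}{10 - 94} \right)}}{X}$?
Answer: $- \frac{\sqrt{22}}{242} \approx -0.019382$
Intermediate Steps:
$X = -726$
$r{\left(N,W \right)} = 3 \sqrt{22}$ ($r{\left(N,W \right)} = \sqrt{198} = 3 \sqrt{22}$)
$\frac{r{\left(-132,\frac{150 - 35}{10 - 94} \right)}}{X} = \frac{3 \sqrt{22}}{-726} = 3 \sqrt{22} \left(- \frac{1}{726}\right) = - \frac{\sqrt{22}}{242}$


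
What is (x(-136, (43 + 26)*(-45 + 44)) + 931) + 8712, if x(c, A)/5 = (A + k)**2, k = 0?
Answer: 33448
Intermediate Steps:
x(c, A) = 5*A**2 (x(c, A) = 5*(A + 0)**2 = 5*A**2)
(x(-136, (43 + 26)*(-45 + 44)) + 931) + 8712 = (5*((43 + 26)*(-45 + 44))**2 + 931) + 8712 = (5*(69*(-1))**2 + 931) + 8712 = (5*(-69)**2 + 931) + 8712 = (5*4761 + 931) + 8712 = (23805 + 931) + 8712 = 24736 + 8712 = 33448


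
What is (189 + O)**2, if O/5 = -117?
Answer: 156816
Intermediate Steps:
O = -585 (O = 5*(-117) = -585)
(189 + O)**2 = (189 - 585)**2 = (-396)**2 = 156816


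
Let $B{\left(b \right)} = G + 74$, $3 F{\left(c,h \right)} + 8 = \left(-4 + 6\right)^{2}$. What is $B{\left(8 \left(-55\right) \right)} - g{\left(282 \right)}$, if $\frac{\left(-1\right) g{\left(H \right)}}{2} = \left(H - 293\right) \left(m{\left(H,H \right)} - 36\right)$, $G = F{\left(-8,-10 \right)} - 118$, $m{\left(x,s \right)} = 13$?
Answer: $\frac{1382}{3} \approx 460.67$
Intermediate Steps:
$F{\left(c,h \right)} = - \frac{4}{3}$ ($F{\left(c,h \right)} = - \frac{8}{3} + \frac{\left(-4 + 6\right)^{2}}{3} = - \frac{8}{3} + \frac{2^{2}}{3} = - \frac{8}{3} + \frac{1}{3} \cdot 4 = - \frac{8}{3} + \frac{4}{3} = - \frac{4}{3}$)
$G = - \frac{358}{3}$ ($G = - \frac{4}{3} - 118 = - \frac{358}{3} \approx -119.33$)
$g{\left(H \right)} = -13478 + 46 H$ ($g{\left(H \right)} = - 2 \left(H - 293\right) \left(13 - 36\right) = - 2 \left(-293 + H\right) \left(-23\right) = - 2 \left(6739 - 23 H\right) = -13478 + 46 H$)
$B{\left(b \right)} = - \frac{136}{3}$ ($B{\left(b \right)} = - \frac{358}{3} + 74 = - \frac{136}{3}$)
$B{\left(8 \left(-55\right) \right)} - g{\left(282 \right)} = - \frac{136}{3} - \left(-13478 + 46 \cdot 282\right) = - \frac{136}{3} - \left(-13478 + 12972\right) = - \frac{136}{3} - -506 = - \frac{136}{3} + 506 = \frac{1382}{3}$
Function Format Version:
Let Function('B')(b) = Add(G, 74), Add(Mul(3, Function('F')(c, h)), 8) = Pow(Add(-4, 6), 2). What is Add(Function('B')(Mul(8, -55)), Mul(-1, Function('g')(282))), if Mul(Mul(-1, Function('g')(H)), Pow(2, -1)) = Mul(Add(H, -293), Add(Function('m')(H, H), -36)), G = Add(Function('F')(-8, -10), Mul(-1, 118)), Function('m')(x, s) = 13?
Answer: Rational(1382, 3) ≈ 460.67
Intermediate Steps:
Function('F')(c, h) = Rational(-4, 3) (Function('F')(c, h) = Add(Rational(-8, 3), Mul(Rational(1, 3), Pow(Add(-4, 6), 2))) = Add(Rational(-8, 3), Mul(Rational(1, 3), Pow(2, 2))) = Add(Rational(-8, 3), Mul(Rational(1, 3), 4)) = Add(Rational(-8, 3), Rational(4, 3)) = Rational(-4, 3))
G = Rational(-358, 3) (G = Add(Rational(-4, 3), Mul(-1, 118)) = Add(Rational(-4, 3), -118) = Rational(-358, 3) ≈ -119.33)
Function('g')(H) = Add(-13478, Mul(46, H)) (Function('g')(H) = Mul(-2, Mul(Add(H, -293), Add(13, -36))) = Mul(-2, Mul(Add(-293, H), -23)) = Mul(-2, Add(6739, Mul(-23, H))) = Add(-13478, Mul(46, H)))
Function('B')(b) = Rational(-136, 3) (Function('B')(b) = Add(Rational(-358, 3), 74) = Rational(-136, 3))
Add(Function('B')(Mul(8, -55)), Mul(-1, Function('g')(282))) = Add(Rational(-136, 3), Mul(-1, Add(-13478, Mul(46, 282)))) = Add(Rational(-136, 3), Mul(-1, Add(-13478, 12972))) = Add(Rational(-136, 3), Mul(-1, -506)) = Add(Rational(-136, 3), 506) = Rational(1382, 3)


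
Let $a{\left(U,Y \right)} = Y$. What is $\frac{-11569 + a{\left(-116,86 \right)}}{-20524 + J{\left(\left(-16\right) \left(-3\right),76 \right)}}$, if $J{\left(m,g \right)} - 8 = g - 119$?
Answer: $\frac{11483}{20559} \approx 0.55854$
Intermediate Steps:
$J{\left(m,g \right)} = -111 + g$ ($J{\left(m,g \right)} = 8 + \left(g - 119\right) = 8 + \left(-119 + g\right) = -111 + g$)
$\frac{-11569 + a{\left(-116,86 \right)}}{-20524 + J{\left(\left(-16\right) \left(-3\right),76 \right)}} = \frac{-11569 + 86}{-20524 + \left(-111 + 76\right)} = - \frac{11483}{-20524 - 35} = - \frac{11483}{-20559} = \left(-11483\right) \left(- \frac{1}{20559}\right) = \frac{11483}{20559}$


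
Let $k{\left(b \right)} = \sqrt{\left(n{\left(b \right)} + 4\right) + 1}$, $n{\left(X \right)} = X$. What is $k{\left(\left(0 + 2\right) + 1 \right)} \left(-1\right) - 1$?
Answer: $-1 - 2 \sqrt{2} \approx -3.8284$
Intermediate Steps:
$k{\left(b \right)} = \sqrt{5 + b}$ ($k{\left(b \right)} = \sqrt{\left(b + 4\right) + 1} = \sqrt{\left(4 + b\right) + 1} = \sqrt{5 + b}$)
$k{\left(\left(0 + 2\right) + 1 \right)} \left(-1\right) - 1 = \sqrt{5 + \left(\left(0 + 2\right) + 1\right)} \left(-1\right) - 1 = \sqrt{5 + \left(2 + 1\right)} \left(-1\right) - 1 = \sqrt{5 + 3} \left(-1\right) - 1 = \sqrt{8} \left(-1\right) - 1 = 2 \sqrt{2} \left(-1\right) - 1 = - 2 \sqrt{2} - 1 = -1 - 2 \sqrt{2}$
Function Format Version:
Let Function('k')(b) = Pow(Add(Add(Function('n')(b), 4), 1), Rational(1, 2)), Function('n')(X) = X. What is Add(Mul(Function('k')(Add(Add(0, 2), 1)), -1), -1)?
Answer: Add(-1, Mul(-2, Pow(2, Rational(1, 2)))) ≈ -3.8284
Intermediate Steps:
Function('k')(b) = Pow(Add(5, b), Rational(1, 2)) (Function('k')(b) = Pow(Add(Add(b, 4), 1), Rational(1, 2)) = Pow(Add(Add(4, b), 1), Rational(1, 2)) = Pow(Add(5, b), Rational(1, 2)))
Add(Mul(Function('k')(Add(Add(0, 2), 1)), -1), -1) = Add(Mul(Pow(Add(5, Add(Add(0, 2), 1)), Rational(1, 2)), -1), -1) = Add(Mul(Pow(Add(5, Add(2, 1)), Rational(1, 2)), -1), -1) = Add(Mul(Pow(Add(5, 3), Rational(1, 2)), -1), -1) = Add(Mul(Pow(8, Rational(1, 2)), -1), -1) = Add(Mul(Mul(2, Pow(2, Rational(1, 2))), -1), -1) = Add(Mul(-2, Pow(2, Rational(1, 2))), -1) = Add(-1, Mul(-2, Pow(2, Rational(1, 2))))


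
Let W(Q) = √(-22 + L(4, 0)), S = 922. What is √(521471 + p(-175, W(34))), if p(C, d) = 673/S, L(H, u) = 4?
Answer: √443294774070/922 ≈ 722.13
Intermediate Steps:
W(Q) = 3*I*√2 (W(Q) = √(-22 + 4) = √(-18) = 3*I*√2)
p(C, d) = 673/922
√(521471 + p(-175, W(34))) = √(521471 + 673/922) = √(480796935/922) = √443294774070/922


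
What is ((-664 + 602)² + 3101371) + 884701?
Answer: 3989916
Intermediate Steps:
((-664 + 602)² + 3101371) + 884701 = ((-62)² + 3101371) + 884701 = (3844 + 3101371) + 884701 = 3105215 + 884701 = 3989916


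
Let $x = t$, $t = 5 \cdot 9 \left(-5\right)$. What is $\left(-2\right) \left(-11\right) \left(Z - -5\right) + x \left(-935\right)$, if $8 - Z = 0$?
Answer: $210661$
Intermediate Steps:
$Z = 8$ ($Z = 8 - 0 = 8 + 0 = 8$)
$t = -225$ ($t = 45 \left(-5\right) = -225$)
$x = -225$
$\left(-2\right) \left(-11\right) \left(Z - -5\right) + x \left(-935\right) = \left(-2\right) \left(-11\right) \left(8 - -5\right) - -210375 = 22 \left(8 + 5\right) + 210375 = 22 \cdot 13 + 210375 = 286 + 210375 = 210661$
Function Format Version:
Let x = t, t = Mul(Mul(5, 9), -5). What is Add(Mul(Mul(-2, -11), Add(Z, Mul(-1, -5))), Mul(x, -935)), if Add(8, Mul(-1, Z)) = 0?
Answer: 210661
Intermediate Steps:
Z = 8 (Z = Add(8, Mul(-1, 0)) = Add(8, 0) = 8)
t = -225 (t = Mul(45, -5) = -225)
x = -225
Add(Mul(Mul(-2, -11), Add(Z, Mul(-1, -5))), Mul(x, -935)) = Add(Mul(Mul(-2, -11), Add(8, Mul(-1, -5))), Mul(-225, -935)) = Add(Mul(22, Add(8, 5)), 210375) = Add(Mul(22, 13), 210375) = Add(286, 210375) = 210661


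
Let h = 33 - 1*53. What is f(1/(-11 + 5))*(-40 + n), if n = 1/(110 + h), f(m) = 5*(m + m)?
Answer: 3599/54 ≈ 66.648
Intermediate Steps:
h = -20 (h = 33 - 53 = -20)
f(m) = 10*m (f(m) = 5*(2*m) = 10*m)
n = 1/90 (n = 1/(110 - 20) = 1/90 ≈ 0.011111)
f(1/(-11 + 5))*(-40 + n) = (10/(-11 + 5))*(-40 + 1/90) = (10/(-6))*(-3599/90) = (10*(-1/6))*(-3599/90) = -5/3*(-3599/90) = 3599/54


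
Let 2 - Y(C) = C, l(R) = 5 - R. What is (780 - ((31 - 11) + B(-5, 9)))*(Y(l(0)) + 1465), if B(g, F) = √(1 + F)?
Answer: 1111120 - 1462*√10 ≈ 1.1065e+6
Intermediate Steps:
Y(C) = 2 - C
(780 - ((31 - 11) + B(-5, 9)))*(Y(l(0)) + 1465) = (780 - ((31 - 11) + √(1 + 9)))*((2 - (5 - 1*0)) + 1465) = (780 - (20 + √10))*((2 - (5 + 0)) + 1465) = (780 + (-20 - √10))*((2 - 1*5) + 1465) = (760 - √10)*((2 - 5) + 1465) = (760 - √10)*(-3 + 1465) = (760 - √10)*1462 = 1111120 - 1462*√10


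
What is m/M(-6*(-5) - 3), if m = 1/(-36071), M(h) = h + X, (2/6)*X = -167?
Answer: 1/17097654 ≈ 5.8488e-8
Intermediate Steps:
X = -501 (X = 3*(-167) = -501)
M(h) = -501 + h (M(h) = h - 501 = -501 + h)
m = -1/36071 ≈ -2.7723e-5
m/M(-6*(-5) - 3) = -1/(36071*(-501 + (-6*(-5) - 3))) = -1/(36071*(-501 + (30 - 3))) = -1/(36071*(-501 + 27)) = -1/36071/(-474) = -1/36071*(-1/474) = 1/17097654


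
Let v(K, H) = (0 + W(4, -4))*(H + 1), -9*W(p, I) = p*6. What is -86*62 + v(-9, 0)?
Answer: -16004/3 ≈ -5334.7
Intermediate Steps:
W(p, I) = -2*p/3 (W(p, I) = -p*6/9 = -2*p/3)
v(K, H) = -8/3 - 8*H/3 (v(K, H) = (0 - 2/3*4)*(H + 1) = (0 - 8/3)*(1 + H) = -8*(1 + H)/3 = -8/3 - 8*H/3)
-86*62 + v(-9, 0) = -86*62 + (-8/3 - 8/3*0) = -5332 + (-8/3 + 0) = -5332 - 8/3 = -16004/3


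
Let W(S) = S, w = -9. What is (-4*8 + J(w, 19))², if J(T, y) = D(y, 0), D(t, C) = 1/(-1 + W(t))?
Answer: 330625/324 ≈ 1020.4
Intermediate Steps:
D(t, C) = 1/(-1 + t)
J(T, y) = 1/(-1 + y)
(-4*8 + J(w, 19))² = (-4*8 + 1/(-1 + 19))² = (-1*32 + 1/18)² = (-32 + 1/18)² = (-575/18)² = 330625/324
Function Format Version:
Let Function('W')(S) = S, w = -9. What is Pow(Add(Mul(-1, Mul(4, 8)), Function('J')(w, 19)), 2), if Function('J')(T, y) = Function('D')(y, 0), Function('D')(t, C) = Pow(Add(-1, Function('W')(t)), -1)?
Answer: Rational(330625, 324) ≈ 1020.4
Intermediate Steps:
Function('D')(t, C) = Pow(Add(-1, t), -1)
Function('J')(T, y) = Pow(Add(-1, y), -1)
Pow(Add(Mul(-1, Mul(4, 8)), Function('J')(w, 19)), 2) = Pow(Add(Mul(-1, Mul(4, 8)), Pow(Add(-1, 19), -1)), 2) = Pow(Add(Mul(-1, 32), Pow(18, -1)), 2) = Pow(Add(-32, Rational(1, 18)), 2) = Pow(Rational(-575, 18), 2) = Rational(330625, 324)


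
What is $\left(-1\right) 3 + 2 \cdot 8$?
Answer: $13$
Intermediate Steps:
$\left(-1\right) 3 + 2 \cdot 8 = -3 + 16 = 13$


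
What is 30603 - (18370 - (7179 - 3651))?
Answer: 15761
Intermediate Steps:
30603 - (18370 - (7179 - 3651)) = 30603 - (18370 - 1*3528) = 30603 - (18370 - 3528) = 30603 - 1*14842 = 30603 - 14842 = 15761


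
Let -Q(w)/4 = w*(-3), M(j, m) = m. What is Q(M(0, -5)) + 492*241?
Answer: 118512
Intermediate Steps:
Q(w) = 12*w (Q(w) = -4*w*(-3) = -(-12)*w = 12*w)
Q(M(0, -5)) + 492*241 = 12*(-5) + 492*241 = -60 + 118572 = 118512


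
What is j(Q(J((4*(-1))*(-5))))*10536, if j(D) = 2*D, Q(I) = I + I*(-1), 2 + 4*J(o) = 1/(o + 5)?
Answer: 0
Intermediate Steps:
J(o) = -½ + 1/(4*(5 + o)) (J(o) = -½ + 1/(4*(o + 5)) = -½ + 1/(4*(5 + o)))
Q(I) = 0 (Q(I) = I - I = 0)
j(Q(J((4*(-1))*(-5))))*10536 = (2*0)*10536 = 0*10536 = 0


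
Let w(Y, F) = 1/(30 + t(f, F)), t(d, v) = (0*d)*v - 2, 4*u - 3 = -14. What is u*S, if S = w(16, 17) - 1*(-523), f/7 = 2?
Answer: -161095/112 ≈ -1438.3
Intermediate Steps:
f = 14 (f = 7*2 = 14)
u = -11/4 (u = 3/4 + (1/4)*(-14) = 3/4 - 7/2 = -11/4 ≈ -2.7500)
t(d, v) = -2 (t(d, v) = 0*v - 2 = 0 - 2 = -2)
w(Y, F) = 1/28 (w(Y, F) = 1/(30 - 2) = 1/28)
S = 14645/28 (S = 1/28 - 1*(-523) = 1/28 + 523 = 14645/28 ≈ 523.04)
u*S = -11/4*14645/28 = -161095/112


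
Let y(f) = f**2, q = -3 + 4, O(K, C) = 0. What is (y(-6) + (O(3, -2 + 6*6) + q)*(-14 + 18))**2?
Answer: 1600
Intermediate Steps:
q = 1
(y(-6) + (O(3, -2 + 6*6) + q)*(-14 + 18))**2 = ((-6)**2 + (0 + 1)*(-14 + 18))**2 = (36 + 1*4)**2 = (36 + 4)**2 = 40**2 = 1600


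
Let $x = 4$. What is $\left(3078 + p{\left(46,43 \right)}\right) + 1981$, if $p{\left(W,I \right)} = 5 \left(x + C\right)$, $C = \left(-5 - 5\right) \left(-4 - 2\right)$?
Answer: $5379$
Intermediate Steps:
$C = 60$ ($C = \left(-10\right) \left(-6\right) = 60$)
$p{\left(W,I \right)} = 320$ ($p{\left(W,I \right)} = 5 \left(4 + 60\right) = 5 \cdot 64 = 320$)
$\left(3078 + p{\left(46,43 \right)}\right) + 1981 = \left(3078 + 320\right) + 1981 = 3398 + 1981 = 5379$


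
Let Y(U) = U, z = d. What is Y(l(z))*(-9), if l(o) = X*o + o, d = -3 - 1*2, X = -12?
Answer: -495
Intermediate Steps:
d = -5 (d = -3 - 2 = -5)
z = -5
l(o) = -11*o (l(o) = -12*o + o = -11*o)
Y(l(z))*(-9) = -11*(-5)*(-9) = 55*(-9) = -495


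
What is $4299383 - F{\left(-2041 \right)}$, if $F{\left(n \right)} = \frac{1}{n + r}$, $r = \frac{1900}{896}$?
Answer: $\frac{1963566910771}{456709} \approx 4.2994 \cdot 10^{6}$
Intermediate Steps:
$r = \frac{475}{224}$ ($r = 1900 \cdot \frac{1}{896} = \frac{475}{224} \approx 2.1205$)
$F{\left(n \right)} = \frac{1}{\frac{475}{224} + n}$ ($F{\left(n \right)} = \frac{1}{n + \frac{475}{224}} = \frac{1}{\frac{475}{224} + n}$)
$4299383 - F{\left(-2041 \right)} = 4299383 - \frac{224}{475 + 224 \left(-2041\right)} = 4299383 - \frac{224}{475 - 457184} = 4299383 - \frac{224}{-456709} = 4299383 - 224 \left(- \frac{1}{456709}\right) = 4299383 - - \frac{224}{456709} = 4299383 + \frac{224}{456709} = \frac{1963566910771}{456709}$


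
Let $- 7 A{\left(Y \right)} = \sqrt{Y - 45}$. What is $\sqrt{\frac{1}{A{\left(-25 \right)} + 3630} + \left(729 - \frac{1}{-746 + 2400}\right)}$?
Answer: $\frac{\sqrt{1654} \sqrt{\frac{30638500228 - 1205765 i \sqrt{70}}{25410 - i \sqrt{70}}}}{1654} \approx 27.0 + 1.6797 \cdot 10^{-9} i$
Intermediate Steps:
$A{\left(Y \right)} = - \frac{\sqrt{-45 + Y}}{7}$ ($A{\left(Y \right)} = - \frac{\sqrt{Y - 45}}{7} = - \frac{\sqrt{-45 + Y}}{7}$)
$\sqrt{\frac{1}{A{\left(-25 \right)} + 3630} + \left(729 - \frac{1}{-746 + 2400}\right)} = \sqrt{\frac{1}{- \frac{\sqrt{-45 - 25}}{7} + 3630} + \left(729 - \frac{1}{-746 + 2400}\right)} = \sqrt{\frac{1}{- \frac{\sqrt{-70}}{7} + 3630} + \left(729 - \frac{1}{1654}\right)} = \sqrt{\frac{1}{- \frac{i \sqrt{70}}{7} + 3630} + \left(729 - \frac{1}{1654}\right)} = \sqrt{\frac{1}{3630 - \frac{i \sqrt{70}}{7}} + \frac{1205765}{1654}} = \sqrt{\frac{1205765}{1654} + \frac{1}{3630 - \frac{i \sqrt{70}}{7}}}$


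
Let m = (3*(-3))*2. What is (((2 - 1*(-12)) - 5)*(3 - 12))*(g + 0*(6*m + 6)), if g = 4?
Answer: -324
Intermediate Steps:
m = -18 (m = -9*2 = -18)
(((2 - 1*(-12)) - 5)*(3 - 12))*(g + 0*(6*m + 6)) = (((2 - 1*(-12)) - 5)*(3 - 12))*(4 + 0*(6*(-18) + 6)) = (((2 + 12) - 5)*(-9))*(4 + 0*(-108 + 6)) = ((14 - 5)*(-9))*(4 + 0*(-102)) = (9*(-9))*(4 + 0) = -81*4 = -324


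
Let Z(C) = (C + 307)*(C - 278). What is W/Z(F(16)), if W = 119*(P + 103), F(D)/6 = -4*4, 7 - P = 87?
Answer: -161/4642 ≈ -0.034683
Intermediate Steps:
P = -80 (P = 7 - 1*87 = 7 - 87 = -80)
F(D) = -96 (F(D) = 6*(-4*4) = 6*(-16) = -96)
W = 2737 (W = 119*(-80 + 103) = 119*23 = 2737)
Z(C) = (-278 + C)*(307 + C) (Z(C) = (307 + C)*(-278 + C) = (-278 + C)*(307 + C))
W/Z(F(16)) = 2737/(-85346 + (-96)² + 29*(-96)) = 2737/(-85346 + 9216 - 2784) = 2737/(-78914) = 2737*(-1/78914) = -161/4642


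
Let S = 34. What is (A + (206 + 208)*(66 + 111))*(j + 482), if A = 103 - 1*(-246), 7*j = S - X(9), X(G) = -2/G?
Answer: 322633514/9 ≈ 3.5848e+7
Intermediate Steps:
j = 44/9 (j = (34 - (-2)/9)/7 = (34 - 1*(-2/9))/7 = (34 + 2/9)/7 = (⅐)*(308/9) = 44/9 ≈ 4.8889)
A = 349 (A = 103 + 246 = 349)
(A + (206 + 208)*(66 + 111))*(j + 482) = (349 + (206 + 208)*(66 + 111))*(44/9 + 482) = (349 + 414*177)*(4382/9) = (349 + 73278)*(4382/9) = 73627*(4382/9) = 322633514/9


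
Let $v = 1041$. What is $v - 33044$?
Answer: $-32003$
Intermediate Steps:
$v - 33044 = 1041 - 33044 = -32003$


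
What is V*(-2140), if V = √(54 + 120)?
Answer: -2140*√174 ≈ -28229.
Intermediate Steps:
V = √174 ≈ 13.191
V*(-2140) = √174*(-2140) = -2140*√174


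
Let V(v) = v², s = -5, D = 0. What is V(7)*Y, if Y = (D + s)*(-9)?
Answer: 2205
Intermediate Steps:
Y = 45 (Y = (0 - 5)*(-9) = -5*(-9) = 45)
V(7)*Y = 7²*45 = 49*45 = 2205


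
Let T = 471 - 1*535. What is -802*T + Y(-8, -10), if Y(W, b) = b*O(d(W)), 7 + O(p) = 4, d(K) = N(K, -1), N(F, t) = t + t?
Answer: 51358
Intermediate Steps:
N(F, t) = 2*t
d(K) = -2 (d(K) = 2*(-1) = -2)
O(p) = -3 (O(p) = -7 + 4 = -3)
T = -64 (T = 471 - 535 = -64)
Y(W, b) = -3*b (Y(W, b) = b*(-3) = -3*b)
-802*T + Y(-8, -10) = -802*(-64) - 3*(-10) = 51328 + 30 = 51358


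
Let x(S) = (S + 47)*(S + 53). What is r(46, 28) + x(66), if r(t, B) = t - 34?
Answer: 13459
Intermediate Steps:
x(S) = (47 + S)*(53 + S)
r(t, B) = -34 + t
r(46, 28) + x(66) = (-34 + 46) + (2491 + 66² + 100*66) = 12 + (2491 + 4356 + 6600) = 12 + 13447 = 13459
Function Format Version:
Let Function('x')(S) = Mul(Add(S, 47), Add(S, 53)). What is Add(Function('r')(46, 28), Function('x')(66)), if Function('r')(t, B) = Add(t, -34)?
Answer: 13459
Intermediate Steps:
Function('x')(S) = Mul(Add(47, S), Add(53, S))
Function('r')(t, B) = Add(-34, t)
Add(Function('r')(46, 28), Function('x')(66)) = Add(Add(-34, 46), Add(2491, Pow(66, 2), Mul(100, 66))) = Add(12, Add(2491, 4356, 6600)) = Add(12, 13447) = 13459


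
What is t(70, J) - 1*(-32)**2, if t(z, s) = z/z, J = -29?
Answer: -1023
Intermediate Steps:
t(z, s) = 1
t(70, J) - 1*(-32)**2 = 1 - 1*(-32)**2 = 1 - 1*1024 = 1 - 1024 = -1023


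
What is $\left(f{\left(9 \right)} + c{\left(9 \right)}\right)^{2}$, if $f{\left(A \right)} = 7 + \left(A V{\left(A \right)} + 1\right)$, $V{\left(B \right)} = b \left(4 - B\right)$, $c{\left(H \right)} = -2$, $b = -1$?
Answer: $2601$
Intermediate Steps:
$V{\left(B \right)} = -4 + B$ ($V{\left(B \right)} = - (4 - B) = -4 + B$)
$f{\left(A \right)} = 8 + A \left(-4 + A\right)$ ($f{\left(A \right)} = 7 + \left(A \left(-4 + A\right) + 1\right) = 7 + \left(1 + A \left(-4 + A\right)\right) = 8 + A \left(-4 + A\right)$)
$\left(f{\left(9 \right)} + c{\left(9 \right)}\right)^{2} = \left(\left(8 + 9 \left(-4 + 9\right)\right) - 2\right)^{2} = \left(\left(8 + 9 \cdot 5\right) - 2\right)^{2} = \left(\left(8 + 45\right) - 2\right)^{2} = \left(53 - 2\right)^{2} = 51^{2} = 2601$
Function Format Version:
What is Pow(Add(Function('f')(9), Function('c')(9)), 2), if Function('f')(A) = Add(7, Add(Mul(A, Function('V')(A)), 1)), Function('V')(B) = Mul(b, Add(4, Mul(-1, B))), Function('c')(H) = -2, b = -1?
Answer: 2601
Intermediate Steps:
Function('V')(B) = Add(-4, B) (Function('V')(B) = Mul(-1, Add(4, Mul(-1, B))) = Add(-4, B))
Function('f')(A) = Add(8, Mul(A, Add(-4, A))) (Function('f')(A) = Add(7, Add(Mul(A, Add(-4, A)), 1)) = Add(7, Add(1, Mul(A, Add(-4, A)))) = Add(8, Mul(A, Add(-4, A))))
Pow(Add(Function('f')(9), Function('c')(9)), 2) = Pow(Add(Add(8, Mul(9, Add(-4, 9))), -2), 2) = Pow(Add(Add(8, Mul(9, 5)), -2), 2) = Pow(Add(Add(8, 45), -2), 2) = Pow(Add(53, -2), 2) = Pow(51, 2) = 2601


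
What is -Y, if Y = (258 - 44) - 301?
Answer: 87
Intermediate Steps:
Y = -87 (Y = 214 - 301 = -87)
-Y = -1*(-87) = 87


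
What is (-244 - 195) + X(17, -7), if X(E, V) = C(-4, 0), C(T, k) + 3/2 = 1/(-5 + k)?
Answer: -4407/10 ≈ -440.70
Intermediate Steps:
C(T, k) = -3/2 + 1/(-5 + k)
X(E, V) = -17/10 (X(E, V) = (17 - 3*0)/(2*(-5 + 0)) = (1/2)*(17 + 0)/(-5) = (1/2)*(-1/5)*17 = -17/10)
(-244 - 195) + X(17, -7) = (-244 - 195) - 17/10 = -439 - 17/10 = -4407/10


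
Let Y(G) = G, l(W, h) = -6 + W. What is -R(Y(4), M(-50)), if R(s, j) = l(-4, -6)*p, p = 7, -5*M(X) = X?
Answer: 70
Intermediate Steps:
M(X) = -X/5
R(s, j) = -70 (R(s, j) = (-6 - 4)*7 = -10*7 = -70)
-R(Y(4), M(-50)) = -1*(-70) = 70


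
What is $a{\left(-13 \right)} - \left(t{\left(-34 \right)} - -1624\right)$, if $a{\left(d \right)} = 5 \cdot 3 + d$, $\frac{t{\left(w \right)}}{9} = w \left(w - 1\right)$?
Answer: $-12332$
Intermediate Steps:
$t{\left(w \right)} = 9 w \left(-1 + w\right)$ ($t{\left(w \right)} = 9 w \left(w - 1\right) = 9 w \left(-1 + w\right)$)
$a{\left(d \right)} = 15 + d$
$a{\left(-13 \right)} - \left(t{\left(-34 \right)} - -1624\right) = \left(15 - 13\right) - \left(9 \left(-34\right) \left(-1 - 34\right) - -1624\right) = 2 - \left(9 \left(-34\right) \left(-35\right) + 1624\right) = 2 - \left(10710 + 1624\right) = 2 - 12334 = -12332$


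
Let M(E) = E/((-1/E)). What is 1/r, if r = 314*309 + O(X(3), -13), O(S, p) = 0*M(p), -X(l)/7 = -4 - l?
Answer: 1/97026 ≈ 1.0307e-5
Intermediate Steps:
M(E) = -E**2 (M(E) = E*(-E) = -E**2)
X(l) = 28 + 7*l (X(l) = -7*(-4 - l) = 28 + 7*l)
O(S, p) = 0 (O(S, p) = 0*(-p**2) = 0)
r = 97026 (r = 314*309 + 0 = 97026 + 0 = 97026)
1/r = 1/97026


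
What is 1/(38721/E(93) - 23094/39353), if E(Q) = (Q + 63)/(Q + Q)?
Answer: 1023178/47236812459 ≈ 2.1661e-5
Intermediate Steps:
E(Q) = (63 + Q)/(2*Q) (E(Q) = (63 + Q)/((2*Q)) = (63 + Q)*(1/(2*Q)) = (63 + Q)/(2*Q))
1/(38721/E(93) - 23094/39353) = 1/(38721/(((½)*(63 + 93)/93)) - 23094/39353) = 1/(38721/(((½)*(1/93)*156)) - 23094*1/39353) = 1/(38721/(26/31) - 23094/39353) = 1/(38721*(31/26) - 23094/39353) = 1/(1200351/26 - 23094/39353) = 1/(47236812459/1023178) = 1023178/47236812459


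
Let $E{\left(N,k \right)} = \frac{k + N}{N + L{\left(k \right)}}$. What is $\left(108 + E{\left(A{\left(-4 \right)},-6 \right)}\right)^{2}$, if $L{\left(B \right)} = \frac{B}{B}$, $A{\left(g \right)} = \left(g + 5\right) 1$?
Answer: $\frac{44521}{4} \approx 11130.0$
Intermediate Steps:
$A{\left(g \right)} = 5 + g$ ($A{\left(g \right)} = \left(5 + g\right) 1 = 5 + g$)
$L{\left(B \right)} = 1$
$E{\left(N,k \right)} = \frac{N + k}{1 + N}$ ($E{\left(N,k \right)} = \frac{k + N}{N + 1} = \frac{N + k}{1 + N}$)
$\left(108 + E{\left(A{\left(-4 \right)},-6 \right)}\right)^{2} = \left(108 + \frac{\left(5 - 4\right) - 6}{1 + \left(5 - 4\right)}\right)^{2} = \left(108 + \frac{1 - 6}{1 + 1}\right)^{2} = \left(108 + \frac{1}{2} \left(-5\right)\right)^{2} = \left(108 - \frac{5}{2}\right)^{2} = \left(\frac{211}{2}\right)^{2} = \frac{44521}{4}$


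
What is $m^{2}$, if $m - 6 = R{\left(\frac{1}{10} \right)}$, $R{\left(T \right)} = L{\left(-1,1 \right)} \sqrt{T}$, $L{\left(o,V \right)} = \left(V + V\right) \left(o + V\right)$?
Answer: $36$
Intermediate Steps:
$L{\left(o,V \right)} = 2 V \left(V + o\right)$
$R{\left(T \right)} = 0$ ($R{\left(T \right)} = 2 \cdot 1 \left(1 - 1\right) \sqrt{T} = 2 \cdot 1 \cdot 0 \sqrt{T} = 0 \sqrt{T} = 0$)
$m = 6$ ($m = 6 + 0 = 6$)
$m^{2} = 6^{2} = 36$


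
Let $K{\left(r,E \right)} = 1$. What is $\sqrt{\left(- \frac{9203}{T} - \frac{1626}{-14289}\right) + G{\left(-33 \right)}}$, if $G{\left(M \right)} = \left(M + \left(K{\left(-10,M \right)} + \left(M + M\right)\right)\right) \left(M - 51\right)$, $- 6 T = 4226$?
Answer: $\frac{\sqrt{835141953168344899}}{10064219} \approx 90.803$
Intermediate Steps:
$T = - \frac{2113}{3}$ ($T = \left(- \frac{1}{6}\right) 4226 = - \frac{2113}{3} \approx -704.33$)
$G{\left(M \right)} = \left(1 + 3 M\right) \left(-51 + M\right)$ ($G{\left(M \right)} = \left(M + \left(1 + \left(M + M\right)\right)\right) \left(M - 51\right) = \left(M + \left(1 + 2 M\right)\right) \left(-51 + M\right) = \left(1 + 3 M\right) \left(-51 + M\right)$)
$\sqrt{\left(- \frac{9203}{T} - \frac{1626}{-14289}\right) + G{\left(-33 \right)}} = \sqrt{\left(- \frac{9203}{- \frac{2113}{3}} - \frac{1626}{-14289}\right) - \left(-4965 - 3267\right)} = \sqrt{\left(\left(-9203\right) \left(- \frac{3}{2113}\right) - - \frac{542}{4763}\right) + \left(-51 + 5016 + 3 \cdot 1089\right)} = \sqrt{\left(\frac{27609}{2113} + \frac{542}{4763}\right) + \left(-51 + 5016 + 3267\right)} = \sqrt{\frac{132646913}{10064219} + 8232} = \sqrt{\frac{82981297721}{10064219}} = \frac{\sqrt{835141953168344899}}{10064219}$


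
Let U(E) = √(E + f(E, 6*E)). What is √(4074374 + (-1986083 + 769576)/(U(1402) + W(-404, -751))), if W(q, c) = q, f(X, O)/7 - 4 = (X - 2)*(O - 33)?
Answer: √(-1647263603 + 4074374*√82115630)/√(-404 + √82115630) ≈ 2018.5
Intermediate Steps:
f(X, O) = 28 + 7*(-33 + O)*(-2 + X) (f(X, O) = 28 + 7*((X - 2)*(O - 33)) = 28 + 7*((-2 + X)*(-33 + O)) = 28 + 7*((-33 + O)*(-2 + X)) = 28 + 7*(-33 + O)*(-2 + X))
U(E) = √(490 - 314*E + 42*E²) (U(E) = √(E + (490 - 231*E - 84*E + 7*(6*E)*E)) = √(E + (490 - 231*E - 84*E + 42*E²)) = √(E + (490 - 315*E + 42*E²)) = √(490 - 314*E + 42*E²))
√(4074374 + (-1986083 + 769576)/(U(1402) + W(-404, -751))) = √(4074374 + (-1986083 + 769576)/(√(490 - 314*1402 + 42*1402²) - 404)) = √(4074374 - 1216507/(√(490 - 440228 + 42*1965604) - 404)) = √(4074374 - 1216507/(√(490 - 440228 + 82555368) - 404)) = √(4074374 - 1216507/(√82115630 - 404)) = √(4074374 - 1216507/(-404 + √82115630))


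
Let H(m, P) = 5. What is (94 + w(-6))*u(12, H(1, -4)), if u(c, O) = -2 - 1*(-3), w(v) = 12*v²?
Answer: 526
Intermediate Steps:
u(c, O) = 1 (u(c, O) = -2 + 3 = 1)
(94 + w(-6))*u(12, H(1, -4)) = (94 + 12*(-6)²)*1 = (94 + 12*36)*1 = (94 + 432)*1 = 526*1 = 526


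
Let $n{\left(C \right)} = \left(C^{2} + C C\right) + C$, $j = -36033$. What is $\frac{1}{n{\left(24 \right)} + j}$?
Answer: $- \frac{1}{34857} \approx -2.8689 \cdot 10^{-5}$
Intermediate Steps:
$n{\left(C \right)} = C + 2 C^{2}$ ($n{\left(C \right)} = \left(C^{2} + C^{2}\right) + C = 2 C^{2} + C = C + 2 C^{2}$)
$\frac{1}{n{\left(24 \right)} + j} = \frac{1}{24 \left(1 + 2 \cdot 24\right) - 36033} = \frac{1}{24 \left(1 + 48\right) - 36033} = \frac{1}{24 \cdot 49 - 36033} = \frac{1}{1176 - 36033} = \frac{1}{-34857} = - \frac{1}{34857}$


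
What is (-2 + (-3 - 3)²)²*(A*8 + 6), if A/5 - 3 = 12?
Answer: 700536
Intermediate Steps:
A = 75 (A = 15 + 5*12 = 15 + 60 = 75)
(-2 + (-3 - 3)²)²*(A*8 + 6) = (-2 + (-3 - 3)²)²*(75*8 + 6) = (-2 + (-6)²)²*(600 + 6) = (-2 + 36)²*606 = 34²*606 = 1156*606 = 700536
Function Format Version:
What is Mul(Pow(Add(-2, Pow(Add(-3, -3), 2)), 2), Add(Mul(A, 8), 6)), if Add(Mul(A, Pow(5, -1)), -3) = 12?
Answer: 700536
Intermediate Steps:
A = 75 (A = Add(15, Mul(5, 12)) = Add(15, 60) = 75)
Mul(Pow(Add(-2, Pow(Add(-3, -3), 2)), 2), Add(Mul(A, 8), 6)) = Mul(Pow(Add(-2, Pow(Add(-3, -3), 2)), 2), Add(Mul(75, 8), 6)) = Mul(Pow(Add(-2, Pow(-6, 2)), 2), Add(600, 6)) = Mul(Pow(Add(-2, 36), 2), 606) = Mul(Pow(34, 2), 606) = Mul(1156, 606) = 700536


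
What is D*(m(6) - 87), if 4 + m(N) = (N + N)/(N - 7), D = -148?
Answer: 15244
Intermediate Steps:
m(N) = -4 + 2*N/(-7 + N) (m(N) = -4 + (N + N)/(N - 7) = -4 + (2*N)/(-7 + N) = -4 + 2*N/(-7 + N))
D*(m(6) - 87) = -148*(2*(14 - 1*6)/(-7 + 6) - 87) = -148*(2*(14 - 6)/(-1) - 87) = -148*(2*(-1)*8 - 87) = -148*(-16 - 87) = -148*(-103) = 15244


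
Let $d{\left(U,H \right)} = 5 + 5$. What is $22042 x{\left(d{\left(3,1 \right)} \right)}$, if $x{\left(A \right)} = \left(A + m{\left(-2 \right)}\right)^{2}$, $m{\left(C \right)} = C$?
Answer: $1410688$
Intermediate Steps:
$d{\left(U,H \right)} = 10$
$x{\left(A \right)} = \left(-2 + A\right)^{2}$ ($x{\left(A \right)} = \left(A - 2\right)^{2} = \left(-2 + A\right)^{2}$)
$22042 x{\left(d{\left(3,1 \right)} \right)} = 22042 \left(-2 + 10\right)^{2} = 22042 \cdot 8^{2} = 22042 \cdot 64 = 1410688$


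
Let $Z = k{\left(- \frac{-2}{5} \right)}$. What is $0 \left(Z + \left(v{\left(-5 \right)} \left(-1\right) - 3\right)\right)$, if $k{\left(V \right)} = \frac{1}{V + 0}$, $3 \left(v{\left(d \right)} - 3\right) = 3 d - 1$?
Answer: $0$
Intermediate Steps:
$v{\left(d \right)} = \frac{8}{3} + d$ ($v{\left(d \right)} = 3 + \frac{3 d - 1}{3} = 3 + \frac{-1 + 3 d}{3} = 3 + \left(- \frac{1}{3} + d\right) = \frac{8}{3} + d$)
$k{\left(V \right)} = \frac{1}{V}$
$Z = \frac{5}{2}$ ($Z = \frac{1}{\left(-1\right) \left(- \frac{2}{5}\right)} = \frac{1}{\frac{2}{5}} = \frac{5}{2} \approx 2.5$)
$0 \left(Z + \left(v{\left(-5 \right)} \left(-1\right) - 3\right)\right) = 0 \left(\frac{5}{2} - \left(3 - \left(\frac{8}{3} - 5\right) \left(-1\right)\right)\right) = 0 \left(\frac{5}{2} - \frac{2}{3}\right) = 0 \cdot \frac{11}{6} = 0$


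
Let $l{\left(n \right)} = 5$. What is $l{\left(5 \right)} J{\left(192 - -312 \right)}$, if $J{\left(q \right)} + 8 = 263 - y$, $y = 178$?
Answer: $385$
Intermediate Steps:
$J{\left(q \right)} = 77$ ($J{\left(q \right)} = -8 + \left(263 - 178\right) = -8 + 85 = 77$)
$l{\left(5 \right)} J{\left(192 - -312 \right)} = 5 \cdot 77 = 385$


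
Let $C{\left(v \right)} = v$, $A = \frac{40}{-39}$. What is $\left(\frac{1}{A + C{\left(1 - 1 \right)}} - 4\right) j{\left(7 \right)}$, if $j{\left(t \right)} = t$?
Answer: $- \frac{1393}{40} \approx -34.825$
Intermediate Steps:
$A = - \frac{40}{39}$ ($A = 40 \left(- \frac{1}{39}\right) = - \frac{40}{39} \approx -1.0256$)
$\left(\frac{1}{A + C{\left(1 - 1 \right)}} - 4\right) j{\left(7 \right)} = \left(\frac{1}{- \frac{40}{39} + \left(1 - 1\right)} - 4\right) 7 = \left(\frac{1}{- \frac{40}{39} + 0} - 4\right) 7 = \left(\frac{1}{- \frac{40}{39}} - 4\right) 7 = \left(- \frac{39}{40} - 4\right) 7 = \left(- \frac{199}{40}\right) 7 = - \frac{1393}{40}$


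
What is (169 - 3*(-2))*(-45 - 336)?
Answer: -66675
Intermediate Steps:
(169 - 3*(-2))*(-45 - 336) = (169 + 6)*(-381) = 175*(-381) = -66675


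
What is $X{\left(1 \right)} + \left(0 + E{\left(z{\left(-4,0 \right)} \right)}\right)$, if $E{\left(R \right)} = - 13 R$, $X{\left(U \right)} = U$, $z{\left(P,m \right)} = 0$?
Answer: $1$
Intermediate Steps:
$X{\left(1 \right)} + \left(0 + E{\left(z{\left(-4,0 \right)} \right)}\right) = 1 + \left(0 - 0\right) = 1 + \left(0 + 0\right) = 1 + 0 = 1$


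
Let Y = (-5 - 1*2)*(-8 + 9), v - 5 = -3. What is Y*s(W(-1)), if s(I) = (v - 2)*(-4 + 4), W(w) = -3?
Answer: 0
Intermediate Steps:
v = 2 (v = 5 - 3 = 2)
s(I) = 0 (s(I) = (2 - 2)*(-4 + 4) = 0*0 = 0)
Y = -7 (Y = (-5 - 2)*1 = -7*1 = -7)
Y*s(W(-1)) = -7*0 = 0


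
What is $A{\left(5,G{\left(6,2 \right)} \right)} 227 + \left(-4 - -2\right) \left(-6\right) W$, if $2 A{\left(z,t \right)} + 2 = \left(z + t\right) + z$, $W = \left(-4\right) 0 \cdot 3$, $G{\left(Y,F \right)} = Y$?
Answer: $1589$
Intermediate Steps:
$W = 0$ ($W = 0 \cdot 3 = 0$)
$A{\left(z,t \right)} = -1 + z + \frac{t}{2}$ ($A{\left(z,t \right)} = -1 + \frac{\left(z + t\right) + z}{2} = -1 + \frac{\left(t + z\right) + z}{2} = -1 + \frac{t + 2 z}{2} = -1 + \left(z + \frac{t}{2}\right) = -1 + z + \frac{t}{2}$)
$A{\left(5,G{\left(6,2 \right)} \right)} 227 + \left(-4 - -2\right) \left(-6\right) W = \left(-1 + 5 + \frac{1}{2} \cdot 6\right) 227 + \left(-4 - -2\right) \left(-6\right) 0 = \left(-1 + 5 + 3\right) 227 + \left(-4 + 2\right) \left(-6\right) 0 = 7 \cdot 227 + \left(-2\right) \left(-6\right) 0 = 1589 + 12 \cdot 0 = 1589 + 0 = 1589$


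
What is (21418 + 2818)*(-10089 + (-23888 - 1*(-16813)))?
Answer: -415986704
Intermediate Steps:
(21418 + 2818)*(-10089 + (-23888 - 1*(-16813))) = 24236*(-10089 + (-23888 + 16813)) = 24236*(-10089 - 7075) = 24236*(-17164) = -415986704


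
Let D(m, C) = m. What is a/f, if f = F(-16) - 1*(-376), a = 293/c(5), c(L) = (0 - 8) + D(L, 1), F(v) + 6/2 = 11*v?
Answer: -293/591 ≈ -0.49577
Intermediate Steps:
F(v) = -3 + 11*v
c(L) = -8 + L (c(L) = (0 - 8) + L = -8 + L)
a = -293/3 (a = 293/(-8 + 5) = 293/(-3) = 293*(-⅓) = -293/3 ≈ -97.667)
f = 197 (f = (-3 + 11*(-16)) - 1*(-376) = (-3 - 176) + 376 = -179 + 376 = 197)
a/f = -293/3/197 = -293/3*1/197 = -293/591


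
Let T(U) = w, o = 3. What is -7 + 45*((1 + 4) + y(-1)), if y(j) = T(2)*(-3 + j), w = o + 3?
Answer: -862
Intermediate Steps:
w = 6 (w = 3 + 3 = 6)
T(U) = 6
y(j) = -18 + 6*j (y(j) = 6*(-3 + j) = -18 + 6*j)
-7 + 45*((1 + 4) + y(-1)) = -7 + 45*((1 + 4) + (-18 + 6*(-1))) = -7 + 45*(5 + (-18 - 6)) = -7 + 45*(5 - 24) = -7 + 45*(-19) = -7 - 855 = -862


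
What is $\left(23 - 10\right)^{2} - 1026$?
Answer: $-857$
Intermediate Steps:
$\left(23 - 10\right)^{2} - 1026 = 13^{2} - 1026 = 169 - 1026 = -857$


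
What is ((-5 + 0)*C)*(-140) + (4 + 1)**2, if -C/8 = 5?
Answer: -27975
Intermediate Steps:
C = -40 (C = -8*5 = -40)
((-5 + 0)*C)*(-140) + (4 + 1)**2 = ((-5 + 0)*(-40))*(-140) + (4 + 1)**2 = -5*(-40)*(-140) + 5**2 = 200*(-140) + 25 = -28000 + 25 = -27975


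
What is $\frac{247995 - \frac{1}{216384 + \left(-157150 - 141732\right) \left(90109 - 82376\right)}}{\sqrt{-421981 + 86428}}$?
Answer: $- \frac{573125899065391 i \sqrt{335553}}{775475774951466} \approx - 428.12 i$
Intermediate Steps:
$\frac{247995 - \frac{1}{216384 + \left(-157150 - 141732\right) \left(90109 - 82376\right)}}{\sqrt{-421981 + 86428}} = \frac{247995 - \frac{1}{216384 - 2311254506}}{\sqrt{-335553}} = \frac{247995 - \frac{1}{216384 - 2311254506}}{i \sqrt{335553}} = \left(247995 - \frac{1}{-2311038122}\right) \left(- \frac{i \sqrt{335553}}{335553}\right) = \left(247995 - - \frac{1}{2311038122}\right) \left(- \frac{i \sqrt{335553}}{335553}\right) = \left(247995 + \frac{1}{2311038122}\right) \left(- \frac{i \sqrt{335553}}{335553}\right) = \frac{573125899065391 \left(- \frac{i \sqrt{335553}}{335553}\right)}{2311038122} = - \frac{573125899065391 i \sqrt{335553}}{775475774951466}$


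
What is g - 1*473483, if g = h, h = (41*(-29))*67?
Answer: -553146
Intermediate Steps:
h = -79663 (h = -1189*67 = -79663)
g = -79663
g - 1*473483 = -79663 - 1*473483 = -79663 - 473483 = -553146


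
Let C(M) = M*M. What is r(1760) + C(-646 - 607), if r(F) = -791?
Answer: 1569218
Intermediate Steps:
C(M) = M²
r(1760) + C(-646 - 607) = -791 + (-646 - 607)² = -791 + (-1253)² = -791 + 1570009 = 1569218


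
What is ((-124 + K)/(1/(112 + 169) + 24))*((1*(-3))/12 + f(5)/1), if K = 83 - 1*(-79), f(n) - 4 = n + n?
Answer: 3091/142 ≈ 21.768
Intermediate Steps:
f(n) = 4 + 2*n (f(n) = 4 + (n + n) = 4 + 2*n)
K = 162 (K = 83 + 79 = 162)
((-124 + K)/(1/(112 + 169) + 24))*((1*(-3))/12 + f(5)/1) = ((-124 + 162)/(1/(112 + 169) + 24))*((1*(-3))/12 + (4 + 2*5)/1) = (38/(1/281 + 24))*(-3*1/12 + (4 + 10)*1) = (38/(1/281 + 24))*(-¼ + 14*1) = (38/(6745/281))*(-¼ + 14) = (38*(281/6745))*(55/4) = (562/355)*(55/4) = 3091/142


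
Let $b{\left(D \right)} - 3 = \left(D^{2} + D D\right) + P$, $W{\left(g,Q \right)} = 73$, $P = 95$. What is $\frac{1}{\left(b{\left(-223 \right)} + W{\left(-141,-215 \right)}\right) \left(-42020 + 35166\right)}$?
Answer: $- \frac{1}{682857166} \approx -1.4644 \cdot 10^{-9}$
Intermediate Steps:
$b{\left(D \right)} = 98 + 2 D^{2}$ ($b{\left(D \right)} = 3 + \left(\left(D^{2} + D D\right) + 95\right) = 3 + \left(\left(D^{2} + D^{2}\right) + 95\right) = 3 + \left(2 D^{2} + 95\right) = 3 + \left(95 + 2 D^{2}\right) = 98 + 2 D^{2}$)
$\frac{1}{\left(b{\left(-223 \right)} + W{\left(-141,-215 \right)}\right) \left(-42020 + 35166\right)} = \frac{1}{\left(\left(98 + 2 \left(-223\right)^{2}\right) + 73\right) \left(-42020 + 35166\right)} = \frac{1}{\left(\left(98 + 2 \cdot 49729\right) + 73\right) \left(-6854\right)} = \frac{1}{\left(\left(98 + 99458\right) + 73\right) \left(-6854\right)} = \frac{1}{\left(99556 + 73\right) \left(-6854\right)} = \frac{1}{99629 \left(-6854\right)} = \frac{1}{-682857166} = - \frac{1}{682857166}$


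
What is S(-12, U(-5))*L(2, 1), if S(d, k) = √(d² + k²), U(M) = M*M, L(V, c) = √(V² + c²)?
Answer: √3845 ≈ 62.008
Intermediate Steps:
U(M) = M²
S(-12, U(-5))*L(2, 1) = √((-12)² + ((-5)²)²)*√(2² + 1²) = √(144 + 25²)*√(4 + 1) = √(144 + 625)*√5 = √769*√5 = √3845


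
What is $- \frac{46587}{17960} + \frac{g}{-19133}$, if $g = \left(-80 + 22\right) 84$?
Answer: $- \frac{803847951}{343628680} \approx -2.3393$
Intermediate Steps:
$g = -4872$ ($g = \left(-58\right) 84 = -4872$)
$- \frac{46587}{17960} + \frac{g}{-19133} = - \frac{46587}{17960} - \frac{4872}{-19133} = \left(-46587\right) \frac{1}{17960} - - \frac{4872}{19133} = - \frac{46587}{17960} + \frac{4872}{19133} = - \frac{803847951}{343628680}$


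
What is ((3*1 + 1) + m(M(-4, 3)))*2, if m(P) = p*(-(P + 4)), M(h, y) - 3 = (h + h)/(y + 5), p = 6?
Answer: -64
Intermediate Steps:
M(h, y) = 3 + 2*h/(5 + y) (M(h, y) = 3 + (h + h)/(y + 5) = 3 + (2*h)/(5 + y) = 3 + 2*h/(5 + y))
m(P) = -24 - 6*P (m(P) = 6*(-(P + 4)) = 6*(-(4 + P)) = 6*(-4 - P) = -24 - 6*P)
((3*1 + 1) + m(M(-4, 3)))*2 = ((3*1 + 1) + (-24 - 6*(15 + 2*(-4) + 3*3)/(5 + 3)))*2 = ((3 + 1) + (-24 - 6*(15 - 8 + 9)/8))*2 = (4 + (-24 - 3*16/4))*2 = (4 + (-24 - 6*2))*2 = (4 + (-24 - 12))*2 = (4 - 36)*2 = -32*2 = -64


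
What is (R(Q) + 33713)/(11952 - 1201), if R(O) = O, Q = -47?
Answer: 33666/10751 ≈ 3.1314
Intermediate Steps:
(R(Q) + 33713)/(11952 - 1201) = (-47 + 33713)/(11952 - 1201) = 33666/10751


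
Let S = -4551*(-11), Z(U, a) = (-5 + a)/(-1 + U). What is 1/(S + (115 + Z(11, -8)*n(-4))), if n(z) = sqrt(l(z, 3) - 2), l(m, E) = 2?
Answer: 1/50176 ≈ 1.9930e-5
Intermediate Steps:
Z(U, a) = (-5 + a)/(-1 + U)
n(z) = 0 (n(z) = sqrt(2 - 2) = sqrt(0) = 0)
S = 50061
1/(S + (115 + Z(11, -8)*n(-4))) = 1/(50061 + (115 + ((-5 - 8)/(-1 + 11))*0)) = 1/(50061 + (115 + (-13/10)*0)) = 1/(50061 + (115 + ((1/10)*(-13))*0)) = 1/(50061 + (115 - 13/10*0)) = 1/(50061 + (115 + 0)) = 1/(50061 + 115) = 1/50176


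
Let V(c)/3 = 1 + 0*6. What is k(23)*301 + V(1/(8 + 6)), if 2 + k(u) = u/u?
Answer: -298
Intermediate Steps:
V(c) = 3 (V(c) = 3*(1 + 0*6) = 3*(1 + 0) = 3*1 = 3)
k(u) = -1 (k(u) = -2 + u/u = -2 + 1 = -1)
k(23)*301 + V(1/(8 + 6)) = -1*301 + 3 = -301 + 3 = -298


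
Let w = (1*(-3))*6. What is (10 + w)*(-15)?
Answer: 120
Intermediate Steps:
w = -18 (w = -3*6 = -18)
(10 + w)*(-15) = (10 - 18)*(-15) = -8*(-15) = 120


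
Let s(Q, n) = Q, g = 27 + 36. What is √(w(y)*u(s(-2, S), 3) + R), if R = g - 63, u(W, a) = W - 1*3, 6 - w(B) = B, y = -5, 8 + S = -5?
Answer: I*√55 ≈ 7.4162*I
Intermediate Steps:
S = -13 (S = -8 - 5 = -13)
g = 63
w(B) = 6 - B
u(W, a) = -3 + W (u(W, a) = W - 3 = -3 + W)
R = 0 (R = 63 - 63 = 0)
√(w(y)*u(s(-2, S), 3) + R) = √((6 - 1*(-5))*(-3 - 2) + 0) = √((6 + 5)*(-5) + 0) = √(11*(-5) + 0) = √(-55 + 0) = √(-55) = I*√55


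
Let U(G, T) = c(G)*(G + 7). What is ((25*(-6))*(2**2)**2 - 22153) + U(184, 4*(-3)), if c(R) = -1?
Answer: -24744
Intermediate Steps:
U(G, T) = -7 - G (U(G, T) = -(G + 7) = -(7 + G) = -7 - G)
((25*(-6))*(2**2)**2 - 22153) + U(184, 4*(-3)) = ((25*(-6))*(2**2)**2 - 22153) + (-7 - 1*184) = (-150*4**2 - 22153) + (-7 - 184) = (-150*16 - 22153) - 191 = (-2400 - 22153) - 191 = -24553 - 191 = -24744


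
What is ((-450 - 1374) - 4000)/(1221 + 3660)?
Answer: -5824/4881 ≈ -1.1932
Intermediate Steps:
((-450 - 1374) - 4000)/(1221 + 3660) = (-1824 - 4000)/4881 = -5824*1/4881 = -5824/4881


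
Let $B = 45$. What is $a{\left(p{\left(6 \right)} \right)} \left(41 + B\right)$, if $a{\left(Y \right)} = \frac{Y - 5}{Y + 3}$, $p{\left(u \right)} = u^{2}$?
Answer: $\frac{2666}{39} \approx 68.359$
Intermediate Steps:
$a{\left(Y \right)} = \frac{-5 + Y}{3 + Y}$
$a{\left(p{\left(6 \right)} \right)} \left(41 + B\right) = \frac{-5 + 6^{2}}{3 + 6^{2}} \left(41 + 45\right) = \frac{-5 + 36}{3 + 36} \cdot 86 = \frac{1}{39} \cdot 31 \cdot 86 = \frac{31}{39} \cdot 86 = \frac{2666}{39}$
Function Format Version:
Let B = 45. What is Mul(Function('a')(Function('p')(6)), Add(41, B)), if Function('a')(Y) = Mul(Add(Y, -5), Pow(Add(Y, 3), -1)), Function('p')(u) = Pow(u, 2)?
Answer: Rational(2666, 39) ≈ 68.359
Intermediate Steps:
Function('a')(Y) = Mul(Pow(Add(3, Y), -1), Add(-5, Y)) (Function('a')(Y) = Mul(Add(-5, Y), Pow(Add(3, Y), -1)) = Mul(Pow(Add(3, Y), -1), Add(-5, Y)))
Mul(Function('a')(Function('p')(6)), Add(41, B)) = Mul(Mul(Pow(Add(3, Pow(6, 2)), -1), Add(-5, Pow(6, 2))), Add(41, 45)) = Mul(Mul(Pow(Add(3, 36), -1), Add(-5, 36)), 86) = Mul(Mul(Pow(39, -1), 31), 86) = Mul(Mul(Rational(1, 39), 31), 86) = Mul(Rational(31, 39), 86) = Rational(2666, 39)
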